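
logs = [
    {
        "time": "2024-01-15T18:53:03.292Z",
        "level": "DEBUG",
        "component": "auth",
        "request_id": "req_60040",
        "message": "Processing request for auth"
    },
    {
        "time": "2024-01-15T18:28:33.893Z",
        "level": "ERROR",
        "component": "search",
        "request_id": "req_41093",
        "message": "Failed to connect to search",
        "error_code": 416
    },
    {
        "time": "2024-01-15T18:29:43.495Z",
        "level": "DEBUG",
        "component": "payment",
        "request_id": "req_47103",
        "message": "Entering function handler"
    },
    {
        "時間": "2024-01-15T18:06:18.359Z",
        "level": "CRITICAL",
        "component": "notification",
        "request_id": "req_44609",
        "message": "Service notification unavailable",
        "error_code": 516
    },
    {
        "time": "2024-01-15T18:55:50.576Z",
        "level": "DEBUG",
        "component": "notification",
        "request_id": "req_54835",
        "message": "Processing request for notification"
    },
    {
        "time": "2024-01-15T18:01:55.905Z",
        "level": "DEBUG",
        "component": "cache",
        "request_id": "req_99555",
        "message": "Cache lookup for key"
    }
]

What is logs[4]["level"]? "DEBUG"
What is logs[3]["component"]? "notification"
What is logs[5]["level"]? "DEBUG"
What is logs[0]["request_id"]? "req_60040"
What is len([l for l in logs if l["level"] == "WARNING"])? 0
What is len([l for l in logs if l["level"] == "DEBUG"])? 4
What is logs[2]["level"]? "DEBUG"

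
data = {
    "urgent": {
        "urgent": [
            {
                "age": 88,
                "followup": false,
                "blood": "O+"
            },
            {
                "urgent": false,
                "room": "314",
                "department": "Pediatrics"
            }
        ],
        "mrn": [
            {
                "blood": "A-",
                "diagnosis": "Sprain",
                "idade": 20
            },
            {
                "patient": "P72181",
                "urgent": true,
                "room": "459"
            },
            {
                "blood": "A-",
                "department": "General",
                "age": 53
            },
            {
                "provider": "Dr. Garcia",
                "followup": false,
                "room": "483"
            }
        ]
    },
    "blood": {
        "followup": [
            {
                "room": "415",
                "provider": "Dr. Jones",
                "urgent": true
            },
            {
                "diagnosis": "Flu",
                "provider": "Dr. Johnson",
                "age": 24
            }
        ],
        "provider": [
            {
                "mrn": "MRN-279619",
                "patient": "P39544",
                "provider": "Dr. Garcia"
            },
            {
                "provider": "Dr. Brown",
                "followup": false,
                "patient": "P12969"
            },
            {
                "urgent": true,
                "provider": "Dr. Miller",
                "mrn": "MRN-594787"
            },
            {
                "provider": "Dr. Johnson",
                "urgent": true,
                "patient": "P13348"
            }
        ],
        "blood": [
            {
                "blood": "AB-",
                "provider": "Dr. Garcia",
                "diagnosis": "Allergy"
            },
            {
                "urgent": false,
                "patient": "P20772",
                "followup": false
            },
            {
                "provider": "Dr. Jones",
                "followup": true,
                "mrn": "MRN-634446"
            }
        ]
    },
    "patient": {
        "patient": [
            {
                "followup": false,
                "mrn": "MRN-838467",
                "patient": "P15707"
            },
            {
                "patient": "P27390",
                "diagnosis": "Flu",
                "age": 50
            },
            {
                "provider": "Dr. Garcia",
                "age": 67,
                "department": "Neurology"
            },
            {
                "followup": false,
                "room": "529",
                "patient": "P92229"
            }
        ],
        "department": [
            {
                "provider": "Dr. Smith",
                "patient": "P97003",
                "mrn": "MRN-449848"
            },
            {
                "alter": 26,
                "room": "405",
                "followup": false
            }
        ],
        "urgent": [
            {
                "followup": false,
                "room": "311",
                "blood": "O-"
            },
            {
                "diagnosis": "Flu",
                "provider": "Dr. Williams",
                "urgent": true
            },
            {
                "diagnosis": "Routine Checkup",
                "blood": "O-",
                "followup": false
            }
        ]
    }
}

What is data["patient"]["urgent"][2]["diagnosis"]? "Routine Checkup"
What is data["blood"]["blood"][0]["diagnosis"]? "Allergy"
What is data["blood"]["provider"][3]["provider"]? "Dr. Johnson"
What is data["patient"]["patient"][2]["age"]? 67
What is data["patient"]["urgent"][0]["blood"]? "O-"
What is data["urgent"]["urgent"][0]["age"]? 88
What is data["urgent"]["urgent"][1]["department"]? "Pediatrics"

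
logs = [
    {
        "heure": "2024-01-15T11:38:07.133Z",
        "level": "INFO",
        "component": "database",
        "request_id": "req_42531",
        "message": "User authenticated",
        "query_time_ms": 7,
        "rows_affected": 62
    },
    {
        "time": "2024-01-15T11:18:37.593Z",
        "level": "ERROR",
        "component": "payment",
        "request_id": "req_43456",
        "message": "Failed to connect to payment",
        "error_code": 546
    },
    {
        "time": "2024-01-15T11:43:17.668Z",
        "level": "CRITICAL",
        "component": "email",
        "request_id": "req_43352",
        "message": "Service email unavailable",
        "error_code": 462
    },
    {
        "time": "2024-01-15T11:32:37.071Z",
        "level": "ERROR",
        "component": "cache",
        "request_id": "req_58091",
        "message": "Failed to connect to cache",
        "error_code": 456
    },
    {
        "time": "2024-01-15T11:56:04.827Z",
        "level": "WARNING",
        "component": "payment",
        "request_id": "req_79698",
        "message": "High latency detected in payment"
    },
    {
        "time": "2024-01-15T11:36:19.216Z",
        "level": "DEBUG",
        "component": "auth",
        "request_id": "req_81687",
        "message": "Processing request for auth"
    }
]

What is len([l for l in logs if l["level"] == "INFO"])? 1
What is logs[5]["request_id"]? "req_81687"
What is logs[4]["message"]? "High latency detected in payment"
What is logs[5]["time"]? "2024-01-15T11:36:19.216Z"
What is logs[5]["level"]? "DEBUG"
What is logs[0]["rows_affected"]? 62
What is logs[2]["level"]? "CRITICAL"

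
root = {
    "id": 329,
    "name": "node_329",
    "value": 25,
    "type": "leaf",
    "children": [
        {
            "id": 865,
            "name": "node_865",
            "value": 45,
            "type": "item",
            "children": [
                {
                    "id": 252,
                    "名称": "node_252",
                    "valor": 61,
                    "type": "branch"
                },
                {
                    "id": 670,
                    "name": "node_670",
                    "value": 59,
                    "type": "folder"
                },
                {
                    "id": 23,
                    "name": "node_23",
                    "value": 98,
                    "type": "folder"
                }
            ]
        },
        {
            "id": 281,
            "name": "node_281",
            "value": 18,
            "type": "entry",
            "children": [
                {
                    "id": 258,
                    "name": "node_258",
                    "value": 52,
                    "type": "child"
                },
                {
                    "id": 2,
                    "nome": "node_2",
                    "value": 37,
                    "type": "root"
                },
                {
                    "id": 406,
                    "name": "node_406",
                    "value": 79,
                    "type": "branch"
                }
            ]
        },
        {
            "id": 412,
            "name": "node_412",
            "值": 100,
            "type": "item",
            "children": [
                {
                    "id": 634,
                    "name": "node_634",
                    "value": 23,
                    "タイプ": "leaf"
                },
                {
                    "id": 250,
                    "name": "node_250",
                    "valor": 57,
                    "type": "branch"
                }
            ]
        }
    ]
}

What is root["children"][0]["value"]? 45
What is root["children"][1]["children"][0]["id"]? 258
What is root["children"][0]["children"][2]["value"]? 98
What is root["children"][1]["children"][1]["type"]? "root"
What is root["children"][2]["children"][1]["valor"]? 57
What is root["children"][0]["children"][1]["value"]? 59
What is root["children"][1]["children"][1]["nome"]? "node_2"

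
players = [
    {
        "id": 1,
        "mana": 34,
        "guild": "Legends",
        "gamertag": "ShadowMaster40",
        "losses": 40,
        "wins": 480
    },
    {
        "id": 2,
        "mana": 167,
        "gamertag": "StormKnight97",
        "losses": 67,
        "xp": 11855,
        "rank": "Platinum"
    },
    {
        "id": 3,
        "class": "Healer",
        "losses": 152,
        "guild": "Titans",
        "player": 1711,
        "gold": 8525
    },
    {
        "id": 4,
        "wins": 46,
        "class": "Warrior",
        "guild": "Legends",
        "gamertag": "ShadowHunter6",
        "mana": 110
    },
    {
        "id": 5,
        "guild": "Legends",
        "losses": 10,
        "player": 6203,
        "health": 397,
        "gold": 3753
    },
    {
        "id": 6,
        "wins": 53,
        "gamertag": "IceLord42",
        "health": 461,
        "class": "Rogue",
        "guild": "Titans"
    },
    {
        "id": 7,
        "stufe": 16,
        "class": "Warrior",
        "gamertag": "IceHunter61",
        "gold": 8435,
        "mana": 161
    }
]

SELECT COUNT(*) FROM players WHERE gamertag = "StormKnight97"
1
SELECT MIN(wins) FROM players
46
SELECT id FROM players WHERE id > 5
[6, 7]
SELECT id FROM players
[1, 2, 3, 4, 5, 6, 7]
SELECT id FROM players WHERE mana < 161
[1, 4]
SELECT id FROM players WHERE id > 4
[5, 6, 7]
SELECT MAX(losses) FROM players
152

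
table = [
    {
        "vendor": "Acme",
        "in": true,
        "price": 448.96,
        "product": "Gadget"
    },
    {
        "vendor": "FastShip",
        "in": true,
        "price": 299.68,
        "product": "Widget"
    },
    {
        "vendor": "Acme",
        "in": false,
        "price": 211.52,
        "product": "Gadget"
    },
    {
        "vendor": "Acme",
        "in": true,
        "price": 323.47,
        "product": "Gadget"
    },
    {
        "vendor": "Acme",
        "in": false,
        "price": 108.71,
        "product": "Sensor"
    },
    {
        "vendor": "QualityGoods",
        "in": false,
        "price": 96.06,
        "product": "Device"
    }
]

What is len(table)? 6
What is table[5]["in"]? False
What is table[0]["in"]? True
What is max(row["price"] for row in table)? 448.96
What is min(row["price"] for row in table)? 96.06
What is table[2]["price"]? 211.52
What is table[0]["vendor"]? "Acme"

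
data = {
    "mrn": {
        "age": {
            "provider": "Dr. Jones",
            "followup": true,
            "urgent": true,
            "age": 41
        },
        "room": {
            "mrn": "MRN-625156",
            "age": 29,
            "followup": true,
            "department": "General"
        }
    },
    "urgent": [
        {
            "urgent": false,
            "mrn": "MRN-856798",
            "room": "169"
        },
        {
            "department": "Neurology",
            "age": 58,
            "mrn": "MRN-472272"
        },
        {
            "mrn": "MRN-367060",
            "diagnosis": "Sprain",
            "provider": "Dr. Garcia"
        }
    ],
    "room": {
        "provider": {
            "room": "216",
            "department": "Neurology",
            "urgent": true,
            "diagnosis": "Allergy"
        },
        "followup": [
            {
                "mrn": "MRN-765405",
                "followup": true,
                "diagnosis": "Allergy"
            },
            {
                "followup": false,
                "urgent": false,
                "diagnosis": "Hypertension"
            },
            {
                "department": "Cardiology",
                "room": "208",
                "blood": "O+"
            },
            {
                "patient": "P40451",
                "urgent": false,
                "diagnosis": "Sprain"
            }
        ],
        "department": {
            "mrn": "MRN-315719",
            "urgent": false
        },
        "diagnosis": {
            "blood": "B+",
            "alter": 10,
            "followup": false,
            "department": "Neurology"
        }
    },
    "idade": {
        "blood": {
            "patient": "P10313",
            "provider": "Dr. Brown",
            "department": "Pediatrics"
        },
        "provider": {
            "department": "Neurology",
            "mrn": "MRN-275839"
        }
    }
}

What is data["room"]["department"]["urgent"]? False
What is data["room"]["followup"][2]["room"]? "208"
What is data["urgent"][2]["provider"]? "Dr. Garcia"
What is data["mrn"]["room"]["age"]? 29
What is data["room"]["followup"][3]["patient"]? "P40451"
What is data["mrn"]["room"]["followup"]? True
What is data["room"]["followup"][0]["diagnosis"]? "Allergy"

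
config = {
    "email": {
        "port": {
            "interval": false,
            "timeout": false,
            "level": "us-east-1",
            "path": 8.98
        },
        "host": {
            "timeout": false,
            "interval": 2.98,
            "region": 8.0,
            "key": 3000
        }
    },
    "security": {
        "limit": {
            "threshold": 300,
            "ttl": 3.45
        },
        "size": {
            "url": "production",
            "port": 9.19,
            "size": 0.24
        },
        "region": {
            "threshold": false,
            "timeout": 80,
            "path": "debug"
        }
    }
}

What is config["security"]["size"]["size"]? 0.24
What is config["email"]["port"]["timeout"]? False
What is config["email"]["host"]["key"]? 3000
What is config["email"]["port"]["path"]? 8.98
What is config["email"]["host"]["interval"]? 2.98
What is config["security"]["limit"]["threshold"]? 300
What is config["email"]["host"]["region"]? 8.0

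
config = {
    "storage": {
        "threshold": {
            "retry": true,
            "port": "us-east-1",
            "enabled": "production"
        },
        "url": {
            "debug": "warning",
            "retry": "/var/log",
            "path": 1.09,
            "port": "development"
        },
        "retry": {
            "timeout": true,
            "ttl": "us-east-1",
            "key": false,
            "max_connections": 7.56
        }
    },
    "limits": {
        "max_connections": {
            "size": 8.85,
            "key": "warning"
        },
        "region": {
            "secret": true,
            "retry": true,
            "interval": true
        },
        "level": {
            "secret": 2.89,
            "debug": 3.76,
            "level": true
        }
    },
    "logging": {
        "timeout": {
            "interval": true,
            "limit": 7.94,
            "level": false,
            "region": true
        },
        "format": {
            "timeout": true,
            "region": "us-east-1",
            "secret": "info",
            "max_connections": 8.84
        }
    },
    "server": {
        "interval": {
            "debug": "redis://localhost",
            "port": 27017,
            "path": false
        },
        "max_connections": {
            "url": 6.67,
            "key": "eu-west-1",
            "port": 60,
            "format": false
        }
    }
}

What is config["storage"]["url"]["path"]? 1.09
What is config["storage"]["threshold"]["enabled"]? "production"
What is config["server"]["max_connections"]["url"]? 6.67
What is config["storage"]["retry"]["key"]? False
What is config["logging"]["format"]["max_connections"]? 8.84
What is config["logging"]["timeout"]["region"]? True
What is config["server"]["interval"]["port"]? 27017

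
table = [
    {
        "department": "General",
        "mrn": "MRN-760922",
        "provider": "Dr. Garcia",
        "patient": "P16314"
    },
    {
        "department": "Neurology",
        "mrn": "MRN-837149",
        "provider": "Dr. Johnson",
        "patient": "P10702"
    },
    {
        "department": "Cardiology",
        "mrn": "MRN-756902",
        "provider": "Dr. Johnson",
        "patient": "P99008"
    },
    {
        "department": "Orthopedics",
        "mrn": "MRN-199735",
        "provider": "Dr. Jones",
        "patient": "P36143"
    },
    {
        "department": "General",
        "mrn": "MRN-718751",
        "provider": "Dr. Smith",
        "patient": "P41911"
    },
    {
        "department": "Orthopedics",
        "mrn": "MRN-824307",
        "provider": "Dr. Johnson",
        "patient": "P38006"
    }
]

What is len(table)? 6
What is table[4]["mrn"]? "MRN-718751"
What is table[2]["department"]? "Cardiology"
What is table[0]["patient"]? "P16314"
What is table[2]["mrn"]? "MRN-756902"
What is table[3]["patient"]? "P36143"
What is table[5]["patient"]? "P38006"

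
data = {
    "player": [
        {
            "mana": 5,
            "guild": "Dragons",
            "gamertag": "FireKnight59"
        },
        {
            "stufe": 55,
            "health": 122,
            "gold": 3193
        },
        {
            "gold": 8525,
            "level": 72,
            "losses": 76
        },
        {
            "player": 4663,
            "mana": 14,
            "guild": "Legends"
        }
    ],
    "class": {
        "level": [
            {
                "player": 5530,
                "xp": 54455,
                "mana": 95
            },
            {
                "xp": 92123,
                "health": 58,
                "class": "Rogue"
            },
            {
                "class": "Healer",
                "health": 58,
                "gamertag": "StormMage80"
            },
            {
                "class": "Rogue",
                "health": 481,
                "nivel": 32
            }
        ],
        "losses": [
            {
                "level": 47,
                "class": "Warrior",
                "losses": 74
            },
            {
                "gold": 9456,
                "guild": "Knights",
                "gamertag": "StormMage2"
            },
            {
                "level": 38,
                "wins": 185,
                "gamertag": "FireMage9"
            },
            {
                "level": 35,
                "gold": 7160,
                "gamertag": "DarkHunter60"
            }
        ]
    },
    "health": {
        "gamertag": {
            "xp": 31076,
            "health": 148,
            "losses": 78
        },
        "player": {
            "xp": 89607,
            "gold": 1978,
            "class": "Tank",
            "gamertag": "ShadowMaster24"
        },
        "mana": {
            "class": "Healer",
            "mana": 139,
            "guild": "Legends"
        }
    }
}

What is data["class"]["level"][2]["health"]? 58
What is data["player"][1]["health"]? 122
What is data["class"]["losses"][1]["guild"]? "Knights"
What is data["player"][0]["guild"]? "Dragons"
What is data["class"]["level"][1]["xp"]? 92123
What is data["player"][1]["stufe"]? 55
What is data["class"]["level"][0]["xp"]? 54455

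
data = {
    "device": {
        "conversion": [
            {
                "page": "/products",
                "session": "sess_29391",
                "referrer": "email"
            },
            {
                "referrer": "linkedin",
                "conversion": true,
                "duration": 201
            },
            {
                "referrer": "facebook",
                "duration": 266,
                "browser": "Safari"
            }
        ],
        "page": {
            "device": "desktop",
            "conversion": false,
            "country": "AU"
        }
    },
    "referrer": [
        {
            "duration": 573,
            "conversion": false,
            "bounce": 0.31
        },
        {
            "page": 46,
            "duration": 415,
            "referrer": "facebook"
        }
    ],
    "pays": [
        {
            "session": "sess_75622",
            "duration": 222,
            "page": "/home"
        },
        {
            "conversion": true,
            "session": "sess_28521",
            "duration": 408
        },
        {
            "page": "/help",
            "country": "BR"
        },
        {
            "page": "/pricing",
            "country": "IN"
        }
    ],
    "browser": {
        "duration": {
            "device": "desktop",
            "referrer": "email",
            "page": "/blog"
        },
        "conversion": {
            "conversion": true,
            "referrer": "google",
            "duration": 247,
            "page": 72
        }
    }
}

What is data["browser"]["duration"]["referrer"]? "email"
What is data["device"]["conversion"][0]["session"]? "sess_29391"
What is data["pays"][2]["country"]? "BR"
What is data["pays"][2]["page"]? "/help"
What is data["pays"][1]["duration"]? 408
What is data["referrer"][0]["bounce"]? 0.31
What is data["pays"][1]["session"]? "sess_28521"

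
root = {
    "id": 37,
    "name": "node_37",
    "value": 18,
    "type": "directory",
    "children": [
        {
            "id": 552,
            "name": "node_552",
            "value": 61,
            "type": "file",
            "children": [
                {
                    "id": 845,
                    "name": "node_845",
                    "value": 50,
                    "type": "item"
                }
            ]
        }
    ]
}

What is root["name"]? "node_37"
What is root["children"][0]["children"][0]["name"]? "node_845"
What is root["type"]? "directory"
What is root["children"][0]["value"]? 61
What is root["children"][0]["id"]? 552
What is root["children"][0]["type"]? "file"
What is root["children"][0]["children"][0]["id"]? 845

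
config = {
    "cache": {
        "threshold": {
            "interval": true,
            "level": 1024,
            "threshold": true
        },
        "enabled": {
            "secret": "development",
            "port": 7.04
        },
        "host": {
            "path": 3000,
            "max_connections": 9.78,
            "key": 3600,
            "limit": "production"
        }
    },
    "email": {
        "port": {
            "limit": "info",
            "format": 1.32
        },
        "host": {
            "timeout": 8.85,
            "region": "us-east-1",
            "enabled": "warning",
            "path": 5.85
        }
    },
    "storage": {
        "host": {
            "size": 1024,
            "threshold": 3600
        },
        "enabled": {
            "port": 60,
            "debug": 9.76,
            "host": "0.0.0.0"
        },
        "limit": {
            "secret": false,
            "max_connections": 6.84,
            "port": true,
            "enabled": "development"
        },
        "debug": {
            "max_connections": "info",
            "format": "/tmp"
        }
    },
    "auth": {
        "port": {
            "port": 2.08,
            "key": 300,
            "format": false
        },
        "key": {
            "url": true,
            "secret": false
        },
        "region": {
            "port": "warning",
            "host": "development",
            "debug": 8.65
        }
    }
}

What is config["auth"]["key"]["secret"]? False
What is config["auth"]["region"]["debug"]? 8.65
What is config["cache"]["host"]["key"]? 3600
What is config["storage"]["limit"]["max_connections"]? 6.84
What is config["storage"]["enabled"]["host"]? "0.0.0.0"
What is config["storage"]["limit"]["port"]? True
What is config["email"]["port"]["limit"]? "info"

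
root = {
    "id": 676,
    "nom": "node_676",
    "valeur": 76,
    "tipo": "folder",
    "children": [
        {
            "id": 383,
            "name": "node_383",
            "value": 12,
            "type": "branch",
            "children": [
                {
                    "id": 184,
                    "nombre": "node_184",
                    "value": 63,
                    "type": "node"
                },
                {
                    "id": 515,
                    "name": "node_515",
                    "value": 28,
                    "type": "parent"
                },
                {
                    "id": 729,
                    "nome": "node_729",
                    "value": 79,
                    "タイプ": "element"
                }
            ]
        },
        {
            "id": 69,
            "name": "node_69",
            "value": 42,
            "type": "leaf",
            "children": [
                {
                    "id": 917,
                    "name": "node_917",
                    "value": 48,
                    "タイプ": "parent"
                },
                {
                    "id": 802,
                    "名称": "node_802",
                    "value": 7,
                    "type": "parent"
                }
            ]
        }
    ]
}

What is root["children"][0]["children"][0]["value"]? 63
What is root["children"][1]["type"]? "leaf"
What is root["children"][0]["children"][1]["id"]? 515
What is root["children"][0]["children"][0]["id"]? 184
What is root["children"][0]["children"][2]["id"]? 729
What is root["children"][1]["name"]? "node_69"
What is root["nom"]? "node_676"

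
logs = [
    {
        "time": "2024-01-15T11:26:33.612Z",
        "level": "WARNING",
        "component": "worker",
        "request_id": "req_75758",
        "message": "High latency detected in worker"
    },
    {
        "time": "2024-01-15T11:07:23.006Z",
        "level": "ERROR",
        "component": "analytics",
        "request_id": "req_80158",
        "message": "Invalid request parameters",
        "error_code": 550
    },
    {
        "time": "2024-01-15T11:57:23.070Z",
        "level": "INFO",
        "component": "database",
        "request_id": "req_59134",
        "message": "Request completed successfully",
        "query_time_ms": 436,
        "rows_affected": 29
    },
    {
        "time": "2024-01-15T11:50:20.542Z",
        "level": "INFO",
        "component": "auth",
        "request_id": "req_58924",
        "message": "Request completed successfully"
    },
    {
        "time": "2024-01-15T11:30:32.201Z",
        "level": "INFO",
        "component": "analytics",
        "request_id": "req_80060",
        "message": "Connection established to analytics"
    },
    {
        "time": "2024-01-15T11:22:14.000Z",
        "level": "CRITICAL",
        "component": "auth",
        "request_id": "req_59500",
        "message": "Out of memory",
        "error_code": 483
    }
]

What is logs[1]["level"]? "ERROR"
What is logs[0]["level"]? "WARNING"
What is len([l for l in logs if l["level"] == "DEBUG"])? 0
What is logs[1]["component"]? "analytics"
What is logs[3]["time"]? "2024-01-15T11:50:20.542Z"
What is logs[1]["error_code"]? 550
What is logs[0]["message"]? "High latency detected in worker"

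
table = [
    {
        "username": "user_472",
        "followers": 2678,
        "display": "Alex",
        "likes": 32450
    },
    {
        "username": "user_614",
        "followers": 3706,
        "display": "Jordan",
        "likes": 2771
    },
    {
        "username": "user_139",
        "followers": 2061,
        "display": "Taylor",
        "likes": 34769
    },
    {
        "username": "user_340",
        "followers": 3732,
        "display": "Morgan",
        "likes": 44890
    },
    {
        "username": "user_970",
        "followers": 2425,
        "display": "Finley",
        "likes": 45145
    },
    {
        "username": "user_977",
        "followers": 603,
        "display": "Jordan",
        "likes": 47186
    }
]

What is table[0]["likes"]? 32450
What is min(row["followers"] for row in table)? 603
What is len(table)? 6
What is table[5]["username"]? "user_977"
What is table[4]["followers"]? 2425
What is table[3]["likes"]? 44890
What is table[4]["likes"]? 45145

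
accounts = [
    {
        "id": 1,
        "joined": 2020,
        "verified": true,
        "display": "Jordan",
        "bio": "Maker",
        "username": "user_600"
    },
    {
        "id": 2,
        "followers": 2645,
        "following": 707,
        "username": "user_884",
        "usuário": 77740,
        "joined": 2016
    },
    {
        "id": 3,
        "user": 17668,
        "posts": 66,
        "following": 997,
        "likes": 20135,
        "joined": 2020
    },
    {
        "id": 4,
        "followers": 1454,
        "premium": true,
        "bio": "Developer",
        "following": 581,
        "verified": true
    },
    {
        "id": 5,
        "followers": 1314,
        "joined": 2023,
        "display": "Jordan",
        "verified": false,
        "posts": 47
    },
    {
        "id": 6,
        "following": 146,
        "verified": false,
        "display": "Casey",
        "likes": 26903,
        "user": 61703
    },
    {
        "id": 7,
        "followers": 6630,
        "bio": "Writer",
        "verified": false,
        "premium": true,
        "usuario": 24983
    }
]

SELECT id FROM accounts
[1, 2, 3, 4, 5, 6, 7]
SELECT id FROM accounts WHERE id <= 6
[1, 2, 3, 4, 5, 6]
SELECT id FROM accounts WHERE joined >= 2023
[5]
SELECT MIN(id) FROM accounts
1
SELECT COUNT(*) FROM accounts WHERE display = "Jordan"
2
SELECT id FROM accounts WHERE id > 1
[2, 3, 4, 5, 6, 7]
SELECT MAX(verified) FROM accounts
True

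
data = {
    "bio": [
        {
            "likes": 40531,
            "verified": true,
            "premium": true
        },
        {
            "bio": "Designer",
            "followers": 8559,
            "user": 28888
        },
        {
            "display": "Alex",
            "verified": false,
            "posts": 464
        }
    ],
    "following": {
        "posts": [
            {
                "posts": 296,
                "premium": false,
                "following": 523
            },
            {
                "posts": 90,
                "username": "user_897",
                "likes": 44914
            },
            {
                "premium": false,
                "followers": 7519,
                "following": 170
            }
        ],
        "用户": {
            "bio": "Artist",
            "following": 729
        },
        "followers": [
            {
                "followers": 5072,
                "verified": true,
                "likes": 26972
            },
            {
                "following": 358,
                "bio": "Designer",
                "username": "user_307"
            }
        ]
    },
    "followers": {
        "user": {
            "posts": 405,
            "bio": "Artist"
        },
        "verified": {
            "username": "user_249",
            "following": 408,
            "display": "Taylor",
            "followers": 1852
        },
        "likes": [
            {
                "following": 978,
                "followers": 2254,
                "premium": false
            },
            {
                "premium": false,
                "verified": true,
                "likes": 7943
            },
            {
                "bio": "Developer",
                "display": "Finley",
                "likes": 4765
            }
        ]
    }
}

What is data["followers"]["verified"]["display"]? "Taylor"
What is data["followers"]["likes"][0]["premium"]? False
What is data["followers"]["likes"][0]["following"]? 978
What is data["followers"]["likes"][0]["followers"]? 2254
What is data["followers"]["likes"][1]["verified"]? True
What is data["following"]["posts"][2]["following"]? 170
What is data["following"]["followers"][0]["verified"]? True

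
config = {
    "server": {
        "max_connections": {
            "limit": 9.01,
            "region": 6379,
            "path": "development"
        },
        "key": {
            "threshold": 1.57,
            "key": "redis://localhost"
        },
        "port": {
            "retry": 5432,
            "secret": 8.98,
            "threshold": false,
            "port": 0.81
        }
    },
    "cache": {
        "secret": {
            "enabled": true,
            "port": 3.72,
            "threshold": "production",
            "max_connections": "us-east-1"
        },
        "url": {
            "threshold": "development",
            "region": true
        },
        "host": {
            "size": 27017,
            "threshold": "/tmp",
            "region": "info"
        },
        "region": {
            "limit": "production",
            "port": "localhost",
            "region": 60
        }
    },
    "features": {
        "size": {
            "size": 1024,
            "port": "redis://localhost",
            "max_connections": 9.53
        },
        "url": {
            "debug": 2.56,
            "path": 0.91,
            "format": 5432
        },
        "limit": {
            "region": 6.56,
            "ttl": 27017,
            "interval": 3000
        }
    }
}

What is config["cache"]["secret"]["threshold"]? "production"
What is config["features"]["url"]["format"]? 5432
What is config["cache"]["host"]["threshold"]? "/tmp"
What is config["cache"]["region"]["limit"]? "production"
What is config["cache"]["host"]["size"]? 27017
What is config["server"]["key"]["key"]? "redis://localhost"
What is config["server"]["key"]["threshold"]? 1.57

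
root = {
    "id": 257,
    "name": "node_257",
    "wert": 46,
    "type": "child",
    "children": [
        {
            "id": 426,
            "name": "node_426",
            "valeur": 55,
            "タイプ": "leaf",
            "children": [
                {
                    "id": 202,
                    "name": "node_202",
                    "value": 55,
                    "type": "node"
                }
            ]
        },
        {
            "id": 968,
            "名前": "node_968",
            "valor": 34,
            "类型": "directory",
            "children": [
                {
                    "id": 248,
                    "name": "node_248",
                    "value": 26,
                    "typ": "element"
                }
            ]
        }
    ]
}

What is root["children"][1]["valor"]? 34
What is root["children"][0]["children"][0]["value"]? 55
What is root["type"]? "child"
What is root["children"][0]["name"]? "node_426"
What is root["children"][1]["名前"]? "node_968"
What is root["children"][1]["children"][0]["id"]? 248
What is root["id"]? 257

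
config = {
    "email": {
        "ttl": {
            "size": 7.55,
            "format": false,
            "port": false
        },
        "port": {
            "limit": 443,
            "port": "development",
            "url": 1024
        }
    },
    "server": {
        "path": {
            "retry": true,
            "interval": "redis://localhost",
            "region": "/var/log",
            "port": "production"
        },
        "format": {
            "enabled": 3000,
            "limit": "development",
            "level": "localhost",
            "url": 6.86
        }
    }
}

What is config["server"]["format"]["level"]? "localhost"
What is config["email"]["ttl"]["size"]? 7.55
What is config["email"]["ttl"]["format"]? False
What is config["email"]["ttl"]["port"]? False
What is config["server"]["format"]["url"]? 6.86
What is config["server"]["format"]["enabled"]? 3000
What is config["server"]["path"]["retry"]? True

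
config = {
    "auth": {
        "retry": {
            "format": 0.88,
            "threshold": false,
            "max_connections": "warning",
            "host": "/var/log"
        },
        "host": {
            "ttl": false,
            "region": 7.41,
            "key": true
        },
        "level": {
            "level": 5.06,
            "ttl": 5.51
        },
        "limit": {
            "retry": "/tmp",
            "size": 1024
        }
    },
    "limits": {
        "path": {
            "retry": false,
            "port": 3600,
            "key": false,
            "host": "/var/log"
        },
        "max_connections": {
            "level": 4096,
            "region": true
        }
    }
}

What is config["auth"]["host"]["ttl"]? False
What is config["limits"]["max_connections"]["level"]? 4096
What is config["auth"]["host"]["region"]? 7.41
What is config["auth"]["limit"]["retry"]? "/tmp"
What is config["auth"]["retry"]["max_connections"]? "warning"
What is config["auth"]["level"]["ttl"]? 5.51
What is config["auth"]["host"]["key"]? True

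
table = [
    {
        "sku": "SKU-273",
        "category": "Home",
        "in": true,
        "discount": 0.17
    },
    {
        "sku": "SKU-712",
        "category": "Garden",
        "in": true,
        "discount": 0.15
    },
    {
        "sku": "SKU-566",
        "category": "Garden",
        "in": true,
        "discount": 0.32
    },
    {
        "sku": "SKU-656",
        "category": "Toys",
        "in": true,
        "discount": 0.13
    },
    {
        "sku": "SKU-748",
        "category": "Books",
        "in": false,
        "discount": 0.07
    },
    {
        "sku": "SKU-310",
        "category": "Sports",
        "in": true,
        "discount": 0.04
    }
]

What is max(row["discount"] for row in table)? 0.32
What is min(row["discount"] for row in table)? 0.04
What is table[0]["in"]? True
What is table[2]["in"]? True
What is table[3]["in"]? True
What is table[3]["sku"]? "SKU-656"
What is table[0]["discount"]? 0.17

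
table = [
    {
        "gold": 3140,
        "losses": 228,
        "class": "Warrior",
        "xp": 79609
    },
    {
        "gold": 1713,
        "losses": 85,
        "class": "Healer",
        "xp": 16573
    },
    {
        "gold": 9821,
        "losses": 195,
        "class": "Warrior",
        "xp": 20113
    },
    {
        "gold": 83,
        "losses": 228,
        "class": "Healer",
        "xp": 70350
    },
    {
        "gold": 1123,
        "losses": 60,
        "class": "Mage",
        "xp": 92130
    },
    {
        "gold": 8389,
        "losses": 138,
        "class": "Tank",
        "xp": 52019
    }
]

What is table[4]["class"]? "Mage"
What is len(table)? 6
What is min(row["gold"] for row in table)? 83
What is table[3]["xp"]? 70350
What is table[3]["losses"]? 228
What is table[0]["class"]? "Warrior"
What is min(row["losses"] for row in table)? 60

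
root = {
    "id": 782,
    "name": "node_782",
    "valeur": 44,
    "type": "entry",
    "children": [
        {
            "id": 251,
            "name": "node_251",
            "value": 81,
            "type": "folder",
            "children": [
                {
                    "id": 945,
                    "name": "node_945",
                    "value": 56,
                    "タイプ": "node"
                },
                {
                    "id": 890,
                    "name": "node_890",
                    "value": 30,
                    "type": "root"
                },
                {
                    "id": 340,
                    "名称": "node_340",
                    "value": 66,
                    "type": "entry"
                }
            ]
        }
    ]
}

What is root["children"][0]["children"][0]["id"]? 945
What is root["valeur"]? 44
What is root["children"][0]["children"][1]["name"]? "node_890"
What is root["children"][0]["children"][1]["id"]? 890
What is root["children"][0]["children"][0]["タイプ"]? "node"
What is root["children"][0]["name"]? "node_251"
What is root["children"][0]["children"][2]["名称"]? "node_340"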